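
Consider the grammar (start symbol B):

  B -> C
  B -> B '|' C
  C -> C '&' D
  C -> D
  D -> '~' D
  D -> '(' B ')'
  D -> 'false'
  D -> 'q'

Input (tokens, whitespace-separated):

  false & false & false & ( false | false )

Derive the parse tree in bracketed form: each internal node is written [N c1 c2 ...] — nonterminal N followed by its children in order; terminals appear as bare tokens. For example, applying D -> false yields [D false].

[B [C [C [C [C [D false]] & [D false]] & [D false]] & [D ( [B [B [C [D false]]] | [C [D false]]] )]]]

B
C
C & D
C & D & D
C & D & D & D
D & D & D & D
false & D & D & D
false & false & D & D
false & false & false & D
false & false & false & ( B )
false & false & false & ( B | C )
false & false & false & ( C | C )
false & false & false & ( D | C )
false & false & false & ( false | C )
false & false & false & ( false | D )
false & false & false & ( false | false )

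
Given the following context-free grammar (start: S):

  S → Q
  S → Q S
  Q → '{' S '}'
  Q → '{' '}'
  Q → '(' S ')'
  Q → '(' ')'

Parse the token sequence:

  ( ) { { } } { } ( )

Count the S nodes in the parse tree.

[S [Q ( )] [S [Q { [S [Q { }]] }] [S [Q { }] [S [Q ( )]]]]]

5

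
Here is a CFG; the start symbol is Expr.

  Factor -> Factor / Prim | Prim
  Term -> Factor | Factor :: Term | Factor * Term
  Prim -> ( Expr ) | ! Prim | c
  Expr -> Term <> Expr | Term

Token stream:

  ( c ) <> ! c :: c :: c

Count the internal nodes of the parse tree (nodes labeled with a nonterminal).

19

[Expr [Term [Factor [Prim ( [Expr [Term [Factor [Prim c]]]] )]]] <> [Expr [Term [Factor [Prim ! [Prim c]]] :: [Term [Factor [Prim c]] :: [Term [Factor [Prim c]]]]]]]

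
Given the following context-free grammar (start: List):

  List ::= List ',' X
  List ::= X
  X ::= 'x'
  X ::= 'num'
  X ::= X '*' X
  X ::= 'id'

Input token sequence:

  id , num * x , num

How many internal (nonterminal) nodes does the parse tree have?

[List [List [List [X id]] , [X [X num] * [X x]]] , [X num]]

8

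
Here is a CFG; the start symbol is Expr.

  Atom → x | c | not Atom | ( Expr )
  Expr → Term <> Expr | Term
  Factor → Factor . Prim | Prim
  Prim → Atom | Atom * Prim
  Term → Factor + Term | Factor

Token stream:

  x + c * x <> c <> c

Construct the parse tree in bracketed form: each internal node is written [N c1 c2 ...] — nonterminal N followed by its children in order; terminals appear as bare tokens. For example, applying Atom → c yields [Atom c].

[Expr [Term [Factor [Prim [Atom x]]] + [Term [Factor [Prim [Atom c] * [Prim [Atom x]]]]]] <> [Expr [Term [Factor [Prim [Atom c]]]] <> [Expr [Term [Factor [Prim [Atom c]]]]]]]

Expr
Term <> Expr
Factor + Term <> Expr
Prim + Term <> Expr
Atom + Term <> Expr
x + Term <> Expr
x + Factor <> Expr
x + Prim <> Expr
x + Atom * Prim <> Expr
x + c * Prim <> Expr
x + c * Atom <> Expr
x + c * x <> Expr
x + c * x <> Term <> Expr
x + c * x <> Factor <> Expr
x + c * x <> Prim <> Expr
x + c * x <> Atom <> Expr
x + c * x <> c <> Expr
x + c * x <> c <> Term
x + c * x <> c <> Factor
x + c * x <> c <> Prim
x + c * x <> c <> Atom
x + c * x <> c <> c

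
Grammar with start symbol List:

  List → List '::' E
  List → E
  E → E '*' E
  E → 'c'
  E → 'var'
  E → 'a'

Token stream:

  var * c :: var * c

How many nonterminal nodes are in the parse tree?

[List [List [E [E var] * [E c]]] :: [E [E var] * [E c]]]

8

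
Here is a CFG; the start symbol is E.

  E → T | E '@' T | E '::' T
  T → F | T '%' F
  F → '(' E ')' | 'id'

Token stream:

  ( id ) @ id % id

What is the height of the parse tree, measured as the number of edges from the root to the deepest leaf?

[E [E [T [F ( [E [T [F id]]] )]]] @ [T [T [F id]] % [F id]]]

7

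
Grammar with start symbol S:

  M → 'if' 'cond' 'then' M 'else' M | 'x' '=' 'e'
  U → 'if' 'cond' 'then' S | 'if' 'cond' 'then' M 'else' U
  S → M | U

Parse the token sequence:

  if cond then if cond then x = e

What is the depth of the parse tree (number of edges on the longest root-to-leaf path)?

6

[S [U if cond then [S [U if cond then [S [M x = e]]]]]]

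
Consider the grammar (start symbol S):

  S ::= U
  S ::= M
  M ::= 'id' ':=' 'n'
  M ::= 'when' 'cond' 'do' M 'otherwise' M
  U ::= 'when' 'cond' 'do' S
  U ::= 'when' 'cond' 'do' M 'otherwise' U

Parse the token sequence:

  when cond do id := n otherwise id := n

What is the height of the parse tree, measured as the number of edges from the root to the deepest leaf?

3

[S [M when cond do [M id := n] otherwise [M id := n]]]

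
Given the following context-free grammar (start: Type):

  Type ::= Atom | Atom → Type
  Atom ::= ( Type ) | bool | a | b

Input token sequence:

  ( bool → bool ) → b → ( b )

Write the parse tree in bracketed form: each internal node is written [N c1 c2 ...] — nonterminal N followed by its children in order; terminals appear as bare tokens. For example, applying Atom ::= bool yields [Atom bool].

[Type [Atom ( [Type [Atom bool] → [Type [Atom bool]]] )] → [Type [Atom b] → [Type [Atom ( [Type [Atom b]] )]]]]

Type
Atom → Type
( Type ) → Type
( Atom → Type ) → Type
( bool → Type ) → Type
( bool → Atom ) → Type
( bool → bool ) → Type
( bool → bool ) → Atom → Type
( bool → bool ) → b → Type
( bool → bool ) → b → Atom
( bool → bool ) → b → ( Type )
( bool → bool ) → b → ( Atom )
( bool → bool ) → b → ( b )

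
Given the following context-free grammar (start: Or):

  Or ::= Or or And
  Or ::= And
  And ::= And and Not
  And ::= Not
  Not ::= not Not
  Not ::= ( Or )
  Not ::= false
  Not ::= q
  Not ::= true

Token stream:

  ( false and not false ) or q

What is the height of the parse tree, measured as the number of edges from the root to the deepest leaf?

8

[Or [Or [And [Not ( [Or [And [And [Not false]] and [Not not [Not false]]]] )]]] or [And [Not q]]]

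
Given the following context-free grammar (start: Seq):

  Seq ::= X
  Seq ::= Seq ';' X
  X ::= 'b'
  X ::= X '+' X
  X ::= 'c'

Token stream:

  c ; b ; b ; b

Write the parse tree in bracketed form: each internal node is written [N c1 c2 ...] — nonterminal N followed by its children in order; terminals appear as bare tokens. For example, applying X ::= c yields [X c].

[Seq [Seq [Seq [Seq [X c]] ; [X b]] ; [X b]] ; [X b]]

Seq
Seq ; X
Seq ; X ; X
Seq ; X ; X ; X
X ; X ; X ; X
c ; X ; X ; X
c ; b ; X ; X
c ; b ; b ; X
c ; b ; b ; b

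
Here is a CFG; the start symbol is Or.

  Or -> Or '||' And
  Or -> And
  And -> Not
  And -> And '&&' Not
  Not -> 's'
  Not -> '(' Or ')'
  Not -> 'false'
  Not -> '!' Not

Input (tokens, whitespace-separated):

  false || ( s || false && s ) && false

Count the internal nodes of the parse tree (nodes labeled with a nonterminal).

[Or [Or [And [Not false]]] || [And [And [Not ( [Or [Or [And [Not s]]] || [And [And [Not false]] && [Not s]]] )]] && [Not false]]]

16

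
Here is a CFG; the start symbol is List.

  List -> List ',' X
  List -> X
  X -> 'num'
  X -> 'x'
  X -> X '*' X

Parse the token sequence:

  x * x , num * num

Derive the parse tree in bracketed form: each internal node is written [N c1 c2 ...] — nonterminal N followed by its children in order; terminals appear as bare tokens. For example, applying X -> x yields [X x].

[List [List [X [X x] * [X x]]] , [X [X num] * [X num]]]

List
List , X
X , X
X * X , X
x * X , X
x * x , X
x * x , X * X
x * x , num * X
x * x , num * num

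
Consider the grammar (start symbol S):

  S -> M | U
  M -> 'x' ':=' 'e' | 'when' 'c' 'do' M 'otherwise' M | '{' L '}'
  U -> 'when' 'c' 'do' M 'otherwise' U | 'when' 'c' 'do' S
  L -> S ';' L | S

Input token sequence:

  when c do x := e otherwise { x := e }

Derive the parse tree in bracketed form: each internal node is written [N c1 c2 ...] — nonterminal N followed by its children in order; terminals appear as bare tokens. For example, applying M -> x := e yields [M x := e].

[S [M when c do [M x := e] otherwise [M { [L [S [M x := e]]] }]]]

S
M
when c do M otherwise M
when c do x := e otherwise M
when c do x := e otherwise { L }
when c do x := e otherwise { S }
when c do x := e otherwise { M }
when c do x := e otherwise { x := e }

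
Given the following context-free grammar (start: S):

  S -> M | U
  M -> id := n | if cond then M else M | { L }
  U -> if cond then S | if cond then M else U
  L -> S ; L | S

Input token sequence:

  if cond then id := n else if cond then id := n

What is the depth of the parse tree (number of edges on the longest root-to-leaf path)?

[S [U if cond then [M id := n] else [U if cond then [S [M id := n]]]]]

5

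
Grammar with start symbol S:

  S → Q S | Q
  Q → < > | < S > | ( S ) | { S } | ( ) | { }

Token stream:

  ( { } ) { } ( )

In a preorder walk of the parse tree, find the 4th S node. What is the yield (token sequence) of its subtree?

( )

[S [Q ( [S [Q { }]] )] [S [Q { }] [S [Q ( )]]]]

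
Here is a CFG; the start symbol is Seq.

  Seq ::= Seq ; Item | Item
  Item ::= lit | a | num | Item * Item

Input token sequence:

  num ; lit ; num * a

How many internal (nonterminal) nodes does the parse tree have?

[Seq [Seq [Seq [Item num]] ; [Item lit]] ; [Item [Item num] * [Item a]]]

8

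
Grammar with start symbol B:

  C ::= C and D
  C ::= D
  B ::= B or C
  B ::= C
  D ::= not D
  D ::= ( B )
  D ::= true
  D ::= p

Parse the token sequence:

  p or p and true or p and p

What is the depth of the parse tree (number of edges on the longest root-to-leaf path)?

5

[B [B [B [C [D p]]] or [C [C [D p]] and [D true]]] or [C [C [D p]] and [D p]]]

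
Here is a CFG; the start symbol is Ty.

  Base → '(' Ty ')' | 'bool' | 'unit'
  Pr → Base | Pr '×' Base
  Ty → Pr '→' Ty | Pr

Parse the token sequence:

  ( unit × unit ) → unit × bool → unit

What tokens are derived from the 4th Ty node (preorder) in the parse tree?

unit

[Ty [Pr [Base ( [Ty [Pr [Pr [Base unit]] × [Base unit]]] )]] → [Ty [Pr [Pr [Base unit]] × [Base bool]] → [Ty [Pr [Base unit]]]]]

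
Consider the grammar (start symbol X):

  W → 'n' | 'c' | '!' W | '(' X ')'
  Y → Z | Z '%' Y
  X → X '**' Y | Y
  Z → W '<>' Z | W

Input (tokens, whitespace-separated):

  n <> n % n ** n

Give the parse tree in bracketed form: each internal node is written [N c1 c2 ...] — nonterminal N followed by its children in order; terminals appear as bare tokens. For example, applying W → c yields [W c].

X
X ** Y
Y ** Y
Z % Y ** Y
W <> Z % Y ** Y
n <> Z % Y ** Y
n <> W % Y ** Y
n <> n % Y ** Y
n <> n % Z ** Y
n <> n % W ** Y
n <> n % n ** Y
n <> n % n ** Z
n <> n % n ** W
n <> n % n ** n

[X [X [Y [Z [W n] <> [Z [W n]]] % [Y [Z [W n]]]]] ** [Y [Z [W n]]]]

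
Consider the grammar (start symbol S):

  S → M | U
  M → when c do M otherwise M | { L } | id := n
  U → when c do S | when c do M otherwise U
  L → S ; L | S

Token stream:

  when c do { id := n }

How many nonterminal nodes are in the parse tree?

7

[S [U when c do [S [M { [L [S [M id := n]]] }]]]]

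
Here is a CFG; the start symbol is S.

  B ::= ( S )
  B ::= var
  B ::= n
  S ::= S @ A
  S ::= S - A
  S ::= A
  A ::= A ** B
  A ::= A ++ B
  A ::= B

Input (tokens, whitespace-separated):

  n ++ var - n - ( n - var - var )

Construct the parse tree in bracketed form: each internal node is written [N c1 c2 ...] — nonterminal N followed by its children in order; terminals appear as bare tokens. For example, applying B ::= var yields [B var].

[S [S [S [A [A [B n]] ++ [B var]]] - [A [B n]]] - [A [B ( [S [S [S [A [B n]]] - [A [B var]]] - [A [B var]]] )]]]

S
S - A
S - A - A
A - A - A
A ++ B - A - A
B ++ B - A - A
n ++ B - A - A
n ++ var - A - A
n ++ var - B - A
n ++ var - n - A
n ++ var - n - B
n ++ var - n - ( S )
n ++ var - n - ( S - A )
n ++ var - n - ( S - A - A )
n ++ var - n - ( A - A - A )
n ++ var - n - ( B - A - A )
n ++ var - n - ( n - A - A )
n ++ var - n - ( n - B - A )
n ++ var - n - ( n - var - A )
n ++ var - n - ( n - var - B )
n ++ var - n - ( n - var - var )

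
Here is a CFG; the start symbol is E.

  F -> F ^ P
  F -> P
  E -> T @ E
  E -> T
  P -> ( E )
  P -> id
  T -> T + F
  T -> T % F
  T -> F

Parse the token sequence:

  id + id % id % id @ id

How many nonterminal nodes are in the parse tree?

[E [T [T [T [T [F [P id]]] + [F [P id]]] % [F [P id]]] % [F [P id]]] @ [E [T [F [P id]]]]]

17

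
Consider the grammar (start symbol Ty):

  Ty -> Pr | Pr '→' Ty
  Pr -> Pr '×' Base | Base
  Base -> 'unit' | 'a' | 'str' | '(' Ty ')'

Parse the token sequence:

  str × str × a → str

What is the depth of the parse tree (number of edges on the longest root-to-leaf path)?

5

[Ty [Pr [Pr [Pr [Base str]] × [Base str]] × [Base a]] → [Ty [Pr [Base str]]]]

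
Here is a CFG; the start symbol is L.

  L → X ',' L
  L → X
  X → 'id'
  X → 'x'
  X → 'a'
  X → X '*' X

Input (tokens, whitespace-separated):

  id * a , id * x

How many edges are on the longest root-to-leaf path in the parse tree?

[L [X [X id] * [X a]] , [L [X [X id] * [X x]]]]

4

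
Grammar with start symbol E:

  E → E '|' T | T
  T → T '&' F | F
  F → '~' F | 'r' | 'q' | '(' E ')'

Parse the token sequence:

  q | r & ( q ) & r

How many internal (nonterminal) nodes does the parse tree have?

[E [E [T [F q]]] | [T [T [T [F r]] & [F ( [E [T [F q]]] )]] & [F r]]]

13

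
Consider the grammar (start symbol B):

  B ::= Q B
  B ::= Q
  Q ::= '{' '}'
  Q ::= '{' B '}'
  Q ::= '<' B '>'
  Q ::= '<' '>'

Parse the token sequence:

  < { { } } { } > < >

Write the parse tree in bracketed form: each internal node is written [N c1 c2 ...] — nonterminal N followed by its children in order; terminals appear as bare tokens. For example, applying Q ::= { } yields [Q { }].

B
Q B
< B > B
< Q B > B
< { B } B > B
< { Q } B > B
< { { } } B > B
< { { } } Q > B
< { { } } { } > B
< { { } } { } > Q
< { { } } { } > < >

[B [Q < [B [Q { [B [Q { }]] }] [B [Q { }]]] >] [B [Q < >]]]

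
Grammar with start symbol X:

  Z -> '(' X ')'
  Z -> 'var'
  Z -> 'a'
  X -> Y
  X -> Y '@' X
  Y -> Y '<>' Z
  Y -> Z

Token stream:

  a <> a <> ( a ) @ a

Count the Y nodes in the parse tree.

[X [Y [Y [Y [Z a]] <> [Z a]] <> [Z ( [X [Y [Z a]]] )]] @ [X [Y [Z a]]]]

5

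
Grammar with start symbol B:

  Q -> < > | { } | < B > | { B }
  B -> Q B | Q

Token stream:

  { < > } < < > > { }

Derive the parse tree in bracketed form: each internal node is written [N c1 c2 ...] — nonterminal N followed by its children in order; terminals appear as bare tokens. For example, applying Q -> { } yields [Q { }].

B
Q B
{ B } B
{ Q } B
{ < > } B
{ < > } Q B
{ < > } < B > B
{ < > } < Q > B
{ < > } < < > > B
{ < > } < < > > Q
{ < > } < < > > { }

[B [Q { [B [Q < >]] }] [B [Q < [B [Q < >]] >] [B [Q { }]]]]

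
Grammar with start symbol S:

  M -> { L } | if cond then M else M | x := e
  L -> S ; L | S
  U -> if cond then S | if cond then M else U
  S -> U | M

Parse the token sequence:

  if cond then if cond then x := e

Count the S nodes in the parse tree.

[S [U if cond then [S [U if cond then [S [M x := e]]]]]]

3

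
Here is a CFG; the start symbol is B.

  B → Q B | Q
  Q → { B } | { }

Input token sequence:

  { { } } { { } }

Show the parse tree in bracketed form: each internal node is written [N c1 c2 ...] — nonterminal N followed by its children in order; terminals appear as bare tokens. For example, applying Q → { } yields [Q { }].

[B [Q { [B [Q { }]] }] [B [Q { [B [Q { }]] }]]]

B
Q B
{ B } B
{ Q } B
{ { } } B
{ { } } Q
{ { } } { B }
{ { } } { Q }
{ { } } { { } }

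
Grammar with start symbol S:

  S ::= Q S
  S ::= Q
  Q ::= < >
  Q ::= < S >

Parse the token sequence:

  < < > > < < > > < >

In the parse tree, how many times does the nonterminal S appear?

5

[S [Q < [S [Q < >]] >] [S [Q < [S [Q < >]] >] [S [Q < >]]]]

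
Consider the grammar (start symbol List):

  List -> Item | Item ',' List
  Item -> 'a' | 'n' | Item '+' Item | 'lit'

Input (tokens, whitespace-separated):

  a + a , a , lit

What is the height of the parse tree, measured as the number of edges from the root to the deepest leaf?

[List [Item [Item a] + [Item a]] , [List [Item a] , [List [Item lit]]]]

4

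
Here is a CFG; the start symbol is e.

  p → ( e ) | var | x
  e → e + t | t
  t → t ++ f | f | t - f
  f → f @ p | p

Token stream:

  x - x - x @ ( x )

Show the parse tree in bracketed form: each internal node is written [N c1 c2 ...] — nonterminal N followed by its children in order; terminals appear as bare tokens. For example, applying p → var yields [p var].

[e [t [t [t [f [p x]]] - [f [p x]]] - [f [f [p x]] @ [p ( [e [t [f [p x]]]] )]]]]

e
t
t - f
t - f - f
f - f - f
p - f - f
x - f - f
x - p - f
x - x - f
x - x - f @ p
x - x - p @ p
x - x - x @ p
x - x - x @ ( e )
x - x - x @ ( t )
x - x - x @ ( f )
x - x - x @ ( p )
x - x - x @ ( x )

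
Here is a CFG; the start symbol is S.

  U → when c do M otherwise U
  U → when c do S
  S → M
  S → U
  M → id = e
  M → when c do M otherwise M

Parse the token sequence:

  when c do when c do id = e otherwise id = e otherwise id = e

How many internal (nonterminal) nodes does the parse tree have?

6

[S [M when c do [M when c do [M id = e] otherwise [M id = e]] otherwise [M id = e]]]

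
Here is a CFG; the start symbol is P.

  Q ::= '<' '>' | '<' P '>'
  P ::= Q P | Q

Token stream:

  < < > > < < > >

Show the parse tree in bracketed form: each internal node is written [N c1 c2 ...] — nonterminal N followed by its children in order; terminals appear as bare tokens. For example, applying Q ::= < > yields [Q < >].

[P [Q < [P [Q < >]] >] [P [Q < [P [Q < >]] >]]]

P
Q P
< P > P
< Q > P
< < > > P
< < > > Q
< < > > < P >
< < > > < Q >
< < > > < < > >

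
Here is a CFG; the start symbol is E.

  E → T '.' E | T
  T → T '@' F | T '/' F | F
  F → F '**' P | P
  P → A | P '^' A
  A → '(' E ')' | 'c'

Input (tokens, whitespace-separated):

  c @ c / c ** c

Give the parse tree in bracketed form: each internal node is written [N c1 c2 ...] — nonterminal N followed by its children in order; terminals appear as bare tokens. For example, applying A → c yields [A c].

E
T
T / F
T @ F / F
F @ F / F
P @ F / F
A @ F / F
c @ F / F
c @ P / F
c @ A / F
c @ c / F
c @ c / F ** P
c @ c / P ** P
c @ c / A ** P
c @ c / c ** P
c @ c / c ** A
c @ c / c ** c

[E [T [T [T [F [P [A c]]]] @ [F [P [A c]]]] / [F [F [P [A c]]] ** [P [A c]]]]]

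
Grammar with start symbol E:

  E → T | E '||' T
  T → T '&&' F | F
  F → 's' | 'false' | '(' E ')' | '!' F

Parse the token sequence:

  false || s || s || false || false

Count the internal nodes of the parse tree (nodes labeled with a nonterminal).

[E [E [E [E [E [T [F false]]] || [T [F s]]] || [T [F s]]] || [T [F false]]] || [T [F false]]]

15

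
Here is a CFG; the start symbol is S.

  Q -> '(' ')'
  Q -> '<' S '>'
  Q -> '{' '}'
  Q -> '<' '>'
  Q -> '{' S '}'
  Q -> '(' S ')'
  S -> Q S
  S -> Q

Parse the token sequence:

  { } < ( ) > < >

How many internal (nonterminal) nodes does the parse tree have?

[S [Q { }] [S [Q < [S [Q ( )]] >] [S [Q < >]]]]

8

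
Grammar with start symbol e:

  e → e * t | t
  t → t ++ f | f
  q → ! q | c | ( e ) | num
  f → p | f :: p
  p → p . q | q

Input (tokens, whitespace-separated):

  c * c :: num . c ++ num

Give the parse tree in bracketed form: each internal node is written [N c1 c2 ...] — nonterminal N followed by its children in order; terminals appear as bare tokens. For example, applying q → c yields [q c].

[e [e [t [f [p [q c]]]]] * [t [t [f [f [p [q c]]] :: [p [p [q num]] . [q c]]]] ++ [f [p [q num]]]]]

e
e * t
t * t
f * t
p * t
q * t
c * t
c * t ++ f
c * f ++ f
c * f :: p ++ f
c * p :: p ++ f
c * q :: p ++ f
c * c :: p ++ f
c * c :: p . q ++ f
c * c :: q . q ++ f
c * c :: num . q ++ f
c * c :: num . c ++ f
c * c :: num . c ++ p
c * c :: num . c ++ q
c * c :: num . c ++ num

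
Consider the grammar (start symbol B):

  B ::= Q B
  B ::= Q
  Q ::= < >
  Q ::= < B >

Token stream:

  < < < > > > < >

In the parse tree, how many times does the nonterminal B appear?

[B [Q < [B [Q < [B [Q < >]] >]] >] [B [Q < >]]]

4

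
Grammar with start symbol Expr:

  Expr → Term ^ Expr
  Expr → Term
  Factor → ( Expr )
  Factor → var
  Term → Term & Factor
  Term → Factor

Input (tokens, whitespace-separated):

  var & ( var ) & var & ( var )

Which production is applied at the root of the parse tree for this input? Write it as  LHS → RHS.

[Expr [Term [Term [Term [Term [Factor var]] & [Factor ( [Expr [Term [Factor var]]] )]] & [Factor var]] & [Factor ( [Expr [Term [Factor var]]] )]]]

Expr → Term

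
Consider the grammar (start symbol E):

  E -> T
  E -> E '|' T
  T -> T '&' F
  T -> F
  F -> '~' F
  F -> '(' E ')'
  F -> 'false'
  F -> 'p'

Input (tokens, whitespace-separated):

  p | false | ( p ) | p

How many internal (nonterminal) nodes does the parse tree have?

15

[E [E [E [E [T [F p]]] | [T [F false]]] | [T [F ( [E [T [F p]]] )]]] | [T [F p]]]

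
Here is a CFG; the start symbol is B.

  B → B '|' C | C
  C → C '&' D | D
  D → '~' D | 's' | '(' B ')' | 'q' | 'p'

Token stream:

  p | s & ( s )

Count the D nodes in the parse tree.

[B [B [C [D p]]] | [C [C [D s]] & [D ( [B [C [D s]]] )]]]

4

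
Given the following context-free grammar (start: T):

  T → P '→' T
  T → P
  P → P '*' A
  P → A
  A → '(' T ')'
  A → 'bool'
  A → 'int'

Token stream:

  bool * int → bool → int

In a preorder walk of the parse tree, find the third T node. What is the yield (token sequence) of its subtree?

int

[T [P [P [A bool]] * [A int]] → [T [P [A bool]] → [T [P [A int]]]]]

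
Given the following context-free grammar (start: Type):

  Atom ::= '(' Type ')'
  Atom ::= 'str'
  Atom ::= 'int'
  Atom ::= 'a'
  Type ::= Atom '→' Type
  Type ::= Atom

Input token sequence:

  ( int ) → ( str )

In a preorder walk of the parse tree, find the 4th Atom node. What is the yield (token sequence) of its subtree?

[Type [Atom ( [Type [Atom int]] )] → [Type [Atom ( [Type [Atom str]] )]]]

str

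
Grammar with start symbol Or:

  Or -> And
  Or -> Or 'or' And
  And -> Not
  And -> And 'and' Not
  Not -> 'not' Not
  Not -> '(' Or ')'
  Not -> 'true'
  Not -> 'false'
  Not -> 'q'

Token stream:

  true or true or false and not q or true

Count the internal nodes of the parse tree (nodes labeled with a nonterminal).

15

[Or [Or [Or [Or [And [Not true]]] or [And [Not true]]] or [And [And [Not false]] and [Not not [Not q]]]] or [And [Not true]]]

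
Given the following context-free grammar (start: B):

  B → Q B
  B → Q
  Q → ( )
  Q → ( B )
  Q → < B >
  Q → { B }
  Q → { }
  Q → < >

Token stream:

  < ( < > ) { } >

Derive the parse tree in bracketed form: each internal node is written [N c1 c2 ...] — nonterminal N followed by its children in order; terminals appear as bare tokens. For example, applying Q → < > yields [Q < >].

[B [Q < [B [Q ( [B [Q < >]] )] [B [Q { }]]] >]]

B
Q
< B >
< Q B >
< ( B ) B >
< ( Q ) B >
< ( < > ) B >
< ( < > ) Q >
< ( < > ) { } >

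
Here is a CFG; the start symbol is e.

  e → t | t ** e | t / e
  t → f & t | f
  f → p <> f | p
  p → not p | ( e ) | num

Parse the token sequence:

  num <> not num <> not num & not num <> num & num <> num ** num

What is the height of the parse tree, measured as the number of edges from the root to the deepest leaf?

7

[e [t [f [p num] <> [f [p not [p num]] <> [f [p not [p num]]]]] & [t [f [p not [p num]] <> [f [p num]]] & [t [f [p num] <> [f [p num]]]]]] ** [e [t [f [p num]]]]]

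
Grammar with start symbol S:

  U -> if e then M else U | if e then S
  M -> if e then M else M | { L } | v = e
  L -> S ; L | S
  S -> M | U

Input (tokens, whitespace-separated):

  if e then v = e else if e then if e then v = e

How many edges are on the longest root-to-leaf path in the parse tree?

[S [U if e then [M v = e] else [U if e then [S [U if e then [S [M v = e]]]]]]]

7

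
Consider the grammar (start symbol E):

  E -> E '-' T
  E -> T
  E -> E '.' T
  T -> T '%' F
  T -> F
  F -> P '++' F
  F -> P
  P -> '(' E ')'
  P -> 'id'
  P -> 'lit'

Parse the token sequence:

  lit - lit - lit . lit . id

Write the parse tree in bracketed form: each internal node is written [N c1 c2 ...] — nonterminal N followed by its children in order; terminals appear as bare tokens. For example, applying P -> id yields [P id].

[E [E [E [E [E [T [F [P lit]]]] - [T [F [P lit]]]] - [T [F [P lit]]]] . [T [F [P lit]]]] . [T [F [P id]]]]

E
E . T
E . T . T
E - T . T . T
E - T - T . T . T
T - T - T . T . T
F - T - T . T . T
P - T - T . T . T
lit - T - T . T . T
lit - F - T . T . T
lit - P - T . T . T
lit - lit - T . T . T
lit - lit - F . T . T
lit - lit - P . T . T
lit - lit - lit . T . T
lit - lit - lit . F . T
lit - lit - lit . P . T
lit - lit - lit . lit . T
lit - lit - lit . lit . F
lit - lit - lit . lit . P
lit - lit - lit . lit . id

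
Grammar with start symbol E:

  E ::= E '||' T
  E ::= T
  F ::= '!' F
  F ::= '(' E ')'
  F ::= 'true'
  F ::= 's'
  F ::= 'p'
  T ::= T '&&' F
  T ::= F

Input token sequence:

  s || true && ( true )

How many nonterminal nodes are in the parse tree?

[E [E [T [F s]]] || [T [T [F true]] && [F ( [E [T [F true]]] )]]]

11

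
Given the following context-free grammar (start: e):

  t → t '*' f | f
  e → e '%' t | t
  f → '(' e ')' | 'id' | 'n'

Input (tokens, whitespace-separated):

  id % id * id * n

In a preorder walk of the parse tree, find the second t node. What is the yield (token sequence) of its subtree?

[e [e [t [f id]]] % [t [t [t [f id]] * [f id]] * [f n]]]

id * id * n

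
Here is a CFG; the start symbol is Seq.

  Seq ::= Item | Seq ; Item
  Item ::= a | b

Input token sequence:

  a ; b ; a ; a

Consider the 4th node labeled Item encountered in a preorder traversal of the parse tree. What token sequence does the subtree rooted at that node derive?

[Seq [Seq [Seq [Seq [Item a]] ; [Item b]] ; [Item a]] ; [Item a]]

a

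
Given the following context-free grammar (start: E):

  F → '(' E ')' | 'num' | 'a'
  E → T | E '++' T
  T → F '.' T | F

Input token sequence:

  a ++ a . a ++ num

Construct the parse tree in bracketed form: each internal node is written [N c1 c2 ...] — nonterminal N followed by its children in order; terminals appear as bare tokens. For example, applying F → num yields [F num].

[E [E [E [T [F a]]] ++ [T [F a] . [T [F a]]]] ++ [T [F num]]]

E
E ++ T
E ++ T ++ T
T ++ T ++ T
F ++ T ++ T
a ++ T ++ T
a ++ F . T ++ T
a ++ a . T ++ T
a ++ a . F ++ T
a ++ a . a ++ T
a ++ a . a ++ F
a ++ a . a ++ num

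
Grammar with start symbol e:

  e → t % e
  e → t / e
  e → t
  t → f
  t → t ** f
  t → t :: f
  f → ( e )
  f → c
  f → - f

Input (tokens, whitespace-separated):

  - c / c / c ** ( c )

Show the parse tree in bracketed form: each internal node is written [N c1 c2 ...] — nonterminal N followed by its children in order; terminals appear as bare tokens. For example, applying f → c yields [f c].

[e [t [f - [f c]]] / [e [t [f c]] / [e [t [t [f c]] ** [f ( [e [t [f c]]] )]]]]]

e
t / e
f / e
- f / e
- c / e
- c / t / e
- c / f / e
- c / c / e
- c / c / t
- c / c / t ** f
- c / c / f ** f
- c / c / c ** f
- c / c / c ** ( e )
- c / c / c ** ( t )
- c / c / c ** ( f )
- c / c / c ** ( c )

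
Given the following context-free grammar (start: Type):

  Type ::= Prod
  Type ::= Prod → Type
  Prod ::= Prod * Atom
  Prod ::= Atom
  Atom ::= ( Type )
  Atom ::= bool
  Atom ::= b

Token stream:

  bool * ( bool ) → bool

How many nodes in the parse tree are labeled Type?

3

[Type [Prod [Prod [Atom bool]] * [Atom ( [Type [Prod [Atom bool]]] )]] → [Type [Prod [Atom bool]]]]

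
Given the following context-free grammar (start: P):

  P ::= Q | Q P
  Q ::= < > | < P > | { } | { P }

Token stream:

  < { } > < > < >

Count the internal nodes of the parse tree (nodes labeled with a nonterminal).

8

[P [Q < [P [Q { }]] >] [P [Q < >] [P [Q < >]]]]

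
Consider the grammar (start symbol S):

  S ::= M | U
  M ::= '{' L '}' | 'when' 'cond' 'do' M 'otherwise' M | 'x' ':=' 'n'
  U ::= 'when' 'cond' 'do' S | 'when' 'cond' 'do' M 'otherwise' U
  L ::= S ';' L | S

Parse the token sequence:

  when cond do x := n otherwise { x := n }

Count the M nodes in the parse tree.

[S [M when cond do [M x := n] otherwise [M { [L [S [M x := n]]] }]]]

4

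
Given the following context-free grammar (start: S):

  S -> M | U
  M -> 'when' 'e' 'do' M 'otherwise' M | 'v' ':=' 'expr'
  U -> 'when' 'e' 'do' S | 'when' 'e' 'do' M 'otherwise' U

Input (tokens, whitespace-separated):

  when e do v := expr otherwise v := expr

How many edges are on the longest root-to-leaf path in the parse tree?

3

[S [M when e do [M v := expr] otherwise [M v := expr]]]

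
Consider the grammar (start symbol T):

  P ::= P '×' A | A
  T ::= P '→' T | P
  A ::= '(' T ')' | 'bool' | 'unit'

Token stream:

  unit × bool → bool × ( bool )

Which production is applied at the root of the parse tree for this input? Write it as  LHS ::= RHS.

T ::= P '→' T

[T [P [P [A unit]] × [A bool]] → [T [P [P [A bool]] × [A ( [T [P [A bool]]] )]]]]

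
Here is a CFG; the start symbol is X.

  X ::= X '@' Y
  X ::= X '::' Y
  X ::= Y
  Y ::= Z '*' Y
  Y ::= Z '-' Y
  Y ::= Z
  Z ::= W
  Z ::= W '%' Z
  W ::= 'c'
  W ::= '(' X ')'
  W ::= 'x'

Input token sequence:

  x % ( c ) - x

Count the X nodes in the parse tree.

2

[X [Y [Z [W x] % [Z [W ( [X [Y [Z [W c]]]] )]]] - [Y [Z [W x]]]]]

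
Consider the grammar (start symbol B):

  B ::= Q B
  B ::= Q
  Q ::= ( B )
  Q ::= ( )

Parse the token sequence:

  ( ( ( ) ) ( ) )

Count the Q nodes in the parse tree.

[B [Q ( [B [Q ( [B [Q ( )]] )] [B [Q ( )]]] )]]

4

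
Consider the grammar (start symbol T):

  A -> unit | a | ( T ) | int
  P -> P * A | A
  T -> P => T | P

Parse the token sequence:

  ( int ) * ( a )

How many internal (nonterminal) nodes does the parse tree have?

11

[T [P [P [A ( [T [P [A int]]] )]] * [A ( [T [P [A a]]] )]]]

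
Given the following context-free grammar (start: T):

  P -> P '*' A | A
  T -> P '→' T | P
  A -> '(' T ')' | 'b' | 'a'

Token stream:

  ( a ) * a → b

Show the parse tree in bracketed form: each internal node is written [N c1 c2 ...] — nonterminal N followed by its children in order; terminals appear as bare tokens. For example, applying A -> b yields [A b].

T
P → T
P * A → T
A * A → T
( T ) * A → T
( P ) * A → T
( A ) * A → T
( a ) * A → T
( a ) * a → T
( a ) * a → P
( a ) * a → A
( a ) * a → b

[T [P [P [A ( [T [P [A a]]] )]] * [A a]] → [T [P [A b]]]]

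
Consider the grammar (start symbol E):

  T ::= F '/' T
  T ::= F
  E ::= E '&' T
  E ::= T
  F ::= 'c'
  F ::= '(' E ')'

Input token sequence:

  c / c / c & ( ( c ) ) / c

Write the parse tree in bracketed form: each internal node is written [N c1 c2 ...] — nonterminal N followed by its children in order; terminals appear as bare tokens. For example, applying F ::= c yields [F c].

[E [E [T [F c] / [T [F c] / [T [F c]]]]] & [T [F ( [E [T [F ( [E [T [F c]]] )]]] )] / [T [F c]]]]

E
E & T
T & T
F / T & T
c / T & T
c / F / T & T
c / c / T & T
c / c / F & T
c / c / c & T
c / c / c & F / T
c / c / c & ( E ) / T
c / c / c & ( T ) / T
c / c / c & ( F ) / T
c / c / c & ( ( E ) ) / T
c / c / c & ( ( T ) ) / T
c / c / c & ( ( F ) ) / T
c / c / c & ( ( c ) ) / T
c / c / c & ( ( c ) ) / F
c / c / c & ( ( c ) ) / c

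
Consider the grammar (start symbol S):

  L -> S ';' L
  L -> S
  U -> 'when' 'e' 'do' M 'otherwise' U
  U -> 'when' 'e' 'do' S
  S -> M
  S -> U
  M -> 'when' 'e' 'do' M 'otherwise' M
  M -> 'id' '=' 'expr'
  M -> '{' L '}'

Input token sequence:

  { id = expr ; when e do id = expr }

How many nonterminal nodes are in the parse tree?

10

[S [M { [L [S [M id = expr]] ; [L [S [U when e do [S [M id = expr]]]]]] }]]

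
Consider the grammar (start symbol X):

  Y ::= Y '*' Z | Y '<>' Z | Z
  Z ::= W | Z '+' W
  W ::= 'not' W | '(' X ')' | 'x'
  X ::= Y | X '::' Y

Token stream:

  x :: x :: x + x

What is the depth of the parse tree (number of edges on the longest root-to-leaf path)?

[X [X [X [Y [Z [W x]]]] :: [Y [Z [W x]]]] :: [Y [Z [Z [W x]] + [W x]]]]

6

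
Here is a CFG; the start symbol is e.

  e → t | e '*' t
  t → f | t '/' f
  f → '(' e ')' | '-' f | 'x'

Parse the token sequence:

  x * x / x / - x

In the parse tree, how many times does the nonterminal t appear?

4

[e [e [t [f x]]] * [t [t [t [f x]] / [f x]] / [f - [f x]]]]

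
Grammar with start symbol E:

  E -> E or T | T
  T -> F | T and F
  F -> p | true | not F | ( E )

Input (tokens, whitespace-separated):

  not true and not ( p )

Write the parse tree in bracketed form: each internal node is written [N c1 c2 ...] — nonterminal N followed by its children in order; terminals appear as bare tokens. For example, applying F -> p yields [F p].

E
T
T and F
F and F
not F and F
not true and F
not true and not F
not true and not ( E )
not true and not ( T )
not true and not ( F )
not true and not ( p )

[E [T [T [F not [F true]]] and [F not [F ( [E [T [F p]]] )]]]]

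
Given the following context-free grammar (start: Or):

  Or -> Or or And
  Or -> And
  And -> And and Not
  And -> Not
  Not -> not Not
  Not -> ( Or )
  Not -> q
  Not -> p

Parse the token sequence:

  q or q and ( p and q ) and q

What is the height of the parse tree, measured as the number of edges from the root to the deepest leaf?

[Or [Or [And [Not q]]] or [And [And [And [Not q]] and [Not ( [Or [And [And [Not p]] and [Not q]]] )]] and [Not q]]]

8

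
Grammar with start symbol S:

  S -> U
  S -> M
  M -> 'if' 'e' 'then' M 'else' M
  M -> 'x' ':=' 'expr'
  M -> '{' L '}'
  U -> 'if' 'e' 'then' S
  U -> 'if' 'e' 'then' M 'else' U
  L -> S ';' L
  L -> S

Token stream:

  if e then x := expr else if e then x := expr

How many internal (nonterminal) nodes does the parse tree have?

6

[S [U if e then [M x := expr] else [U if e then [S [M x := expr]]]]]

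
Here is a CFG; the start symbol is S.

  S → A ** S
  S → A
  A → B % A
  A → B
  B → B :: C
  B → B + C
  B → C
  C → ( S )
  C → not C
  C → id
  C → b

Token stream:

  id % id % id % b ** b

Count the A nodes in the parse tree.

5

[S [A [B [C id]] % [A [B [C id]] % [A [B [C id]] % [A [B [C b]]]]]] ** [S [A [B [C b]]]]]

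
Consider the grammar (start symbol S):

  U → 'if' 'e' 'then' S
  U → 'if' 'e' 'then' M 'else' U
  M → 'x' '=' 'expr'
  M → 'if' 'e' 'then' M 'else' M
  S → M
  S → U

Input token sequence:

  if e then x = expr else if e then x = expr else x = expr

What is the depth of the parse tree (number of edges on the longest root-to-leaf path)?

4

[S [M if e then [M x = expr] else [M if e then [M x = expr] else [M x = expr]]]]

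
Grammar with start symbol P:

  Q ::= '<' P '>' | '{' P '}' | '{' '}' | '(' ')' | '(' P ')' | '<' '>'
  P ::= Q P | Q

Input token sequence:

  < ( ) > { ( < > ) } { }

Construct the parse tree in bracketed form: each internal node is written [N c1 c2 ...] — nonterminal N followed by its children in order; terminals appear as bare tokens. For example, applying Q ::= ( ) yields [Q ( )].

[P [Q < [P [Q ( )]] >] [P [Q { [P [Q ( [P [Q < >]] )]] }] [P [Q { }]]]]

P
Q P
< P > P
< Q > P
< ( ) > P
< ( ) > Q P
< ( ) > { P } P
< ( ) > { Q } P
< ( ) > { ( P ) } P
< ( ) > { ( Q ) } P
< ( ) > { ( < > ) } P
< ( ) > { ( < > ) } Q
< ( ) > { ( < > ) } { }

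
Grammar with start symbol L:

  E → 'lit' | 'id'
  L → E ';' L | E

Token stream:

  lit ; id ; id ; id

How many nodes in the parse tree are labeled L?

[L [E lit] ; [L [E id] ; [L [E id] ; [L [E id]]]]]

4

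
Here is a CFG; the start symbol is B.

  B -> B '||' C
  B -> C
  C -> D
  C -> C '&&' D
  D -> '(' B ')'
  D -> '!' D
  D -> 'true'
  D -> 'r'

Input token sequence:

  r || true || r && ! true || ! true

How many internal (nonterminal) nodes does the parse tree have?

16

[B [B [B [B [C [D r]]] || [C [D true]]] || [C [C [D r]] && [D ! [D true]]]] || [C [D ! [D true]]]]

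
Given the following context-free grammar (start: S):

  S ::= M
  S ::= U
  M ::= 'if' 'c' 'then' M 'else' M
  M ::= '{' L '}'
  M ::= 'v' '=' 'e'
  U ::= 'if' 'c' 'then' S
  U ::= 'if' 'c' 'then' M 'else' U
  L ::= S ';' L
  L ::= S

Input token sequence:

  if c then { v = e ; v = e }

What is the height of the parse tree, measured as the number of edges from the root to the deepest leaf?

[S [U if c then [S [M { [L [S [M v = e]] ; [L [S [M v = e]]]] }]]]]

8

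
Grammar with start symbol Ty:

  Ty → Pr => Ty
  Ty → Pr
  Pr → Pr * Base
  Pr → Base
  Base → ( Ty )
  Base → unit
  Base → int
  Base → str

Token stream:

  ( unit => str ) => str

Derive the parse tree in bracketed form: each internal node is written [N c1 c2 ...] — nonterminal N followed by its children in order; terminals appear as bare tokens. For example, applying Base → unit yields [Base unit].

[Ty [Pr [Base ( [Ty [Pr [Base unit]] => [Ty [Pr [Base str]]]] )]] => [Ty [Pr [Base str]]]]

Ty
Pr => Ty
Base => Ty
( Ty ) => Ty
( Pr => Ty ) => Ty
( Base => Ty ) => Ty
( unit => Ty ) => Ty
( unit => Pr ) => Ty
( unit => Base ) => Ty
( unit => str ) => Ty
( unit => str ) => Pr
( unit => str ) => Base
( unit => str ) => str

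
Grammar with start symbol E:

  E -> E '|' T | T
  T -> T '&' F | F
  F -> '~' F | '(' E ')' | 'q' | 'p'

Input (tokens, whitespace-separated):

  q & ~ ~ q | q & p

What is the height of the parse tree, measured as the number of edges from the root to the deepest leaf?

[E [E [T [T [F q]] & [F ~ [F ~ [F q]]]]] | [T [T [F q]] & [F p]]]

6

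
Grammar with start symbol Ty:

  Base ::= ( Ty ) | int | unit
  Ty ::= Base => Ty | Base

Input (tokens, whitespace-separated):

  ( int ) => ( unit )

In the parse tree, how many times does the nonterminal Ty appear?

[Ty [Base ( [Ty [Base int]] )] => [Ty [Base ( [Ty [Base unit]] )]]]

4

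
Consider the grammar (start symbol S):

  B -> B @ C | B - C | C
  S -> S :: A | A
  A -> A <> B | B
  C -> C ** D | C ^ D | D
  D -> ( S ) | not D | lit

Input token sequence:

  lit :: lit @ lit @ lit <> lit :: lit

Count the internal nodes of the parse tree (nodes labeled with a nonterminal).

[S [S [S [A [B [C [D lit]]]]] :: [A [A [B [B [B [C [D lit]]] @ [C [D lit]]] @ [C [D lit]]]] <> [B [C [D lit]]]]] :: [A [B [C [D lit]]]]]

25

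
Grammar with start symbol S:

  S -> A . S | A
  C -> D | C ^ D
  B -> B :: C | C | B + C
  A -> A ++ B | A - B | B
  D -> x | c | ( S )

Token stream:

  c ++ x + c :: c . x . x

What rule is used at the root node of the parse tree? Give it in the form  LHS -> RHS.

[S [A [A [B [C [D c]]]] ++ [B [B [B [C [D x]]] + [C [D c]]] :: [C [D c]]]] . [S [A [B [C [D x]]]] . [S [A [B [C [D x]]]]]]]

S -> A . S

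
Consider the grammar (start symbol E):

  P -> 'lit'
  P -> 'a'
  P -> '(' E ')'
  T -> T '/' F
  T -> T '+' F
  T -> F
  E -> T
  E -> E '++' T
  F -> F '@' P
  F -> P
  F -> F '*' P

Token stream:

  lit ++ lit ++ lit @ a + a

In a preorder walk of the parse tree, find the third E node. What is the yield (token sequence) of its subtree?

[E [E [E [T [F [P lit]]]] ++ [T [F [P lit]]]] ++ [T [T [F [F [P lit]] @ [P a]]] + [F [P a]]]]

lit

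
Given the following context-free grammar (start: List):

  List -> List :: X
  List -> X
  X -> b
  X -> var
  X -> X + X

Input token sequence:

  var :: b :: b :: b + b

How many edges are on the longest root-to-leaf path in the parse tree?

5

[List [List [List [List [X var]] :: [X b]] :: [X b]] :: [X [X b] + [X b]]]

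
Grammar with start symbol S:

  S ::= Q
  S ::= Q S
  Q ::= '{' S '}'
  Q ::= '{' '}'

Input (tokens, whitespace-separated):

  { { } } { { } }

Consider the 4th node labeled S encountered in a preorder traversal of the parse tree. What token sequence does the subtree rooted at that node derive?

{ }

[S [Q { [S [Q { }]] }] [S [Q { [S [Q { }]] }]]]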